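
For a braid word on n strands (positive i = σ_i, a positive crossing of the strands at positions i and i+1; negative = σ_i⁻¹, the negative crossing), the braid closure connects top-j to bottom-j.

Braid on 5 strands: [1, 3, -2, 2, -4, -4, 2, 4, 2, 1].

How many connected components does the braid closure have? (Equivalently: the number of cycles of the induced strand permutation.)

Track the strand permutation on 5 strands, starting from identity.
  step 1: s1 swaps positions 1,2 -> [2 1 3 4 5]
  step 2: s3 swaps positions 3,4 -> [2 1 4 3 5]
  step 3: s2^-1 swaps positions 2,3 -> [2 4 1 3 5]
  step 4: s2 swaps positions 2,3 -> [2 1 4 3 5]
  step 5: s4^-1 swaps positions 4,5 -> [2 1 4 5 3]
  step 6: s4^-1 swaps positions 4,5 -> [2 1 4 3 5]
  step 7: s2 swaps positions 2,3 -> [2 4 1 3 5]
  step 8: s4 swaps positions 4,5 -> [2 4 1 5 3]
  step 9: s2 swaps positions 2,3 -> [2 1 4 5 3]
  step 10: s1 swaps positions 1,2 -> [1 2 4 5 3]
Final permutation (position -> original strand): [1 2 4 5 3]
Closure components = cycle count of this permutation = 3.

Answer: 3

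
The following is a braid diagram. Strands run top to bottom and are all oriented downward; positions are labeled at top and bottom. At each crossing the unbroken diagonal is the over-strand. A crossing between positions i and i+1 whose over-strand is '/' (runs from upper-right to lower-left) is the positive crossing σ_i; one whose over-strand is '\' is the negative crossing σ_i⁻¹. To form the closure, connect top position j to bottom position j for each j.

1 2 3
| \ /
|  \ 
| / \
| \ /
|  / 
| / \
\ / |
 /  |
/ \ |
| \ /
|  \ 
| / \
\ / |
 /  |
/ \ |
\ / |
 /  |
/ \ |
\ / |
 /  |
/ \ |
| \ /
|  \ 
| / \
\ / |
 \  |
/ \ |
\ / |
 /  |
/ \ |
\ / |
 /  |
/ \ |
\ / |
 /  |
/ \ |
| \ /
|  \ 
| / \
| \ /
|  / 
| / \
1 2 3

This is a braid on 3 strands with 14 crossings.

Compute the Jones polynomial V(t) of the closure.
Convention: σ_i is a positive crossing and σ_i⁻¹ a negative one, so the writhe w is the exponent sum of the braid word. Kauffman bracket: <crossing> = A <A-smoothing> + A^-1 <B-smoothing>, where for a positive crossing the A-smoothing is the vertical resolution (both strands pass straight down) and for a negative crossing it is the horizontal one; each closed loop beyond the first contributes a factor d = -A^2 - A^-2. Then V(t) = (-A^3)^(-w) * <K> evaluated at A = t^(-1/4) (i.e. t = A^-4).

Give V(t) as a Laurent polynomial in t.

t^8 - 2*t^7 + 3*t^6 - 4*t^5 + 3*t^4 - 3*t^3 + 3*t^2 - t + 1

Derivation:
Reading the diagram top to bottom ('/'-over between positions i,i+1 = s_i, '\'-over = s_i^-1): braid word = s2^-1 s2 s1 s2^-1 s1 s1 s1 s2^-1 s1^-1 s1 s1 s1 s2^-1 s2.
The presented braid s2^-1 s2 s1 s2^-1 s1 s1 s1 s2^-1 s1^-1 s1 s1 s1 s2^-1 s2 on 3 strands reduces by inverse Markov moves (closure unchanged at each step):
  Deconjugate: the word is γ·β·γ⁻¹ with γ = s2^-1 s2 (prefix) and γ⁻¹ = s2^-1 s2 (suffix); strip both.
Reduced to β = s1 s2^-1 s1 s1 s1 s2^-1 s1^-1 s1 s1 s1 on 3 strands, 10 crossings.
Compute on β:
First cancel adjacent σ_i σ_i⁻¹ pairs (Reidemeister II — same braid, same closure): s1 s2^-1 s1 s1 s1 s2^-1 s1^-1 s1 s1 s1 → s1 s2^-1 s1 s1 s1 s2^-1 s1 s1.
Braid: s1 s2^-1 s1 s1 s1 s2^-1 s1 s1 on 3 strands, 8 crossings.
Writhe w = (#positive) - (#negative) = 6 - 2 = 4.
Computing the Kauffman bracket via state sum. There are 2^8 = 256 states.
Smooth each crossing (0=||, 1=⌣⌢); contribution A^(Σ sign_k(1-2s_k)) * d^(L-1).
Tabulate the states by total A-exponent and number of loops L (A-exp: L × count):
  A^8: L=3 ×1
  A^6: L=2 ×8
  A^4: L=1 ×21, L=3 ×7
  A^2: L=2 ×54, L=4 ×2
  A^0: L=3 ×70
  A^-2: L=4 ×56
  A^-4: L=5 ×28
  A^-6: L=6 ×8
  A^-8: L=7 ×1
Each group contributes A^e * Σ count * d^(L-1):
Powers of d = -A^2 - A^-2: d^2 = A^4 + 2 + A^-4; d^3 = -A^6 - 3*A^2 - 3*A^-2 - A^-6; d^4 = A^8 + 4*A^4 + 6 + 4*A^-4 + A^-8; d^5 = -A^10 - 5*A^6 - 10*A^2 - 10*A^-2 - 5*A^-6 - A^-10; d^6 = A^12 + 6*A^8 + 15*A^4 + 20 + 15*A^-4 + 6*A^-8 + A^-12.
  A^8 * (d^2) = A^12 + 2*A^8 + A^4
  A^6 * (8*d) = -8*A^8 - 8*A^4
  A^4 * (21 + 7*d^2) = 7*A^8 + 35*A^4 + 7
  A^2 * (54*d + 2*d^3) = -2*A^8 - 60*A^4 - 60 - 2*A^-4
  A^0 * (70*d^2) = 70*A^4 + 140 + 70*A^-4
  A^-2 * (56*d^3) = -56*A^4 - 168 - 168*A^-4 - 56*A^-8
  A^-4 * (28*d^4) = 28*A^4 + 112 + 168*A^-4 + 112*A^-8 + 28*A^-12
  A^-6 * (8*d^5) = -8*A^4 - 40 - 80*A^-4 - 80*A^-8 - 40*A^-12 - 8*A^-16
  A^-8 * (d^6) = A^4 + 6 + 15*A^-4 + 20*A^-8 + 15*A^-12 + 6*A^-16 + A^-20
Summing the groups: <K> = A^12 - A^8 + 3*A^4 - 3 + 3*A^-4 - 4*A^-8 + 3*A^-12 - 2*A^-16 + A^-20
Normalise by the writhe: (-A^3)^(-w) = (-A^3)^(-4) = A^-12, so f(A) = A^-12 * <K> = 1 - A^-4 + 3*A^-8 - 3*A^-12 + 3*A^-16 - 4*A^-20 + 3*A^-24 - 2*A^-28 + A^-32.
Substitute A = t^(-1/4), i.e. A^e → t^(-e/4): V(t) = t^8 - 2*t^7 + 3*t^6 - 4*t^5 + 3*t^4 - 3*t^3 + 3*t^2 - t + 1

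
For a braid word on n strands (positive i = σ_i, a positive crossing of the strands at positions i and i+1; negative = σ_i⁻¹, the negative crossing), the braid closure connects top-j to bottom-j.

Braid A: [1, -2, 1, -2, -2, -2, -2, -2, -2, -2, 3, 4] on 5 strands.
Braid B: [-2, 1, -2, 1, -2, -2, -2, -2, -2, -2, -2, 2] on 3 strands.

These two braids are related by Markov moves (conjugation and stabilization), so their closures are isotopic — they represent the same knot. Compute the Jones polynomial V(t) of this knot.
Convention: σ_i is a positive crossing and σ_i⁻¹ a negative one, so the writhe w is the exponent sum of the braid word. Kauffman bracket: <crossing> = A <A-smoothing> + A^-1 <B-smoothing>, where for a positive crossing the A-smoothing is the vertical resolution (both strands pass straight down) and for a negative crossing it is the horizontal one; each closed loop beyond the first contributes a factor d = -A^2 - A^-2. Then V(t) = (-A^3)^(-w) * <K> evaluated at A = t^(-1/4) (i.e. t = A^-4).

t^-1 - t^-2 + 2*t^-3 - 2*t^-4 + 3*t^-5 - 3*t^-6 + 3*t^-7 - 3*t^-8 + 2*t^-9 - 2*t^-10 + t^-11

Derivation:
Markov-equivalent braids have isotopic closures, hence identical knot invariants. Strip the Markov moves from each word to reach a common short braid β, then compute V(t) once on β.
Braid A: s1 s2^-1 s1 s2^-1 s2^-1 s2^-1 s2^-1 s2^-1 s2^-1 s2^-1 s3 s4 on 5 strands reduces by inverse Markov moves (closure unchanged at each step):
  Destabilize: the word has the form β·s4 where s4 occurs only as the final letter (β ∈ B_4); drop it and the last strand → 4 strands.
  Destabilize: the word has the form β·s3 where s3 occurs only as the final letter (β ∈ B_3); drop it and the last strand → 3 strands.
Reduced to β = s1 s2^-1 s1 s2^-1 s2^-1 s2^-1 s2^-1 s2^-1 s2^-1 s2^-1 on 3 strands, 10 crossings.
Braid B: s2^-1 s1 s2^-1 s1 s2^-1 s2^-1 s2^-1 s2^-1 s2^-1 s2^-1 s2^-1 s2 on 3 strands reduces by inverse Markov moves (closure unchanged at each step):
  Deconjugate: the word is γ·β·γ⁻¹ with γ = s2^-1 (prefix) and γ⁻¹ = s2 (suffix); strip both.
Reduced to β = s1 s2^-1 s1 s2^-1 s2^-1 s2^-1 s2^-1 s2^-1 s2^-1 s2^-1 on 3 strands, 10 crossings.
Both give the same β = s1 s2^-1 s1 s2^-1 s2^-1 s2^-1 s2^-1 s2^-1 s2^-1 s2^-1 on 3 strands, so one state sum suffices:
Braid: s1 s2^-1 s1 s2^-1 s2^-1 s2^-1 s2^-1 s2^-1 s2^-1 s2^-1 on 3 strands, 10 crossings.
Writhe w = (#positive) - (#negative) = 2 - 8 = -6.
Enumerate smoothing states for the bracket polynomial. There are 2^10 = 1024 states.
Smooth each crossing (0=||, 1=⌣⌢); contribution A^(Σ sign_k(1-2s_k)) * d^(L-1).
Tabulate the states by total A-exponent and number of loops L (A-exp: L × count):
  A^10: L=9 ×1
  A^8: L=8 ×10
  A^6: L=7 ×45
  A^4: L=6 ×119, L=8 ×1
  A^2: L=5 ×203, L=7 ×7
  A^0: L=4 ×231, L=6 ×21
  A^-2: L=3 ×175, L=5 ×35
  A^-4: L=2 ×85, L=4 ×35
  A^-6: L=1 ×23, L=3 ×22
  A^-8: L=2 ×10
  A^-10: L=3 ×1
Each group contributes A^e * Σ count * d^(L-1):
Powers of d = -A^2 - A^-2: d^2 = A^4 + 2 + A^-4; d^3 = -A^6 - 3*A^2 - 3*A^-2 - A^-6; d^4 = A^8 + 4*A^4 + 6 + 4*A^-4 + A^-8; d^5 = -A^10 - 5*A^6 - 10*A^2 - 10*A^-2 - 5*A^-6 - A^-10; d^6 = A^12 + 6*A^8 + 15*A^4 + 20 + 15*A^-4 + 6*A^-8 + A^-12; d^7 = -A^14 - 7*A^10 - 21*A^6 - 35*A^2 - 35*A^-2 - 21*A^-6 - 7*A^-10 - A^-14; d^8 = A^16 + 8*A^12 + 28*A^8 + 56*A^4 + 70 + 56*A^-4 + 28*A^-8 + 8*A^-12 + A^-16.
  A^10 * (d^8) = A^26 + 8*A^22 + 28*A^18 + 56*A^14 + 70*A^10 + 56*A^6 + 28*A^2 + 8*A^-2 + A^-6
  A^8 * (10*d^7) = -10*A^22 - 70*A^18 - 210*A^14 - 350*A^10 - 350*A^6 - 210*A^2 - 70*A^-2 - 10*A^-6
  A^6 * (45*d^6) = 45*A^18 + 270*A^14 + 675*A^10 + 900*A^6 + 675*A^2 + 270*A^-2 + 45*A^-6
  A^4 * (119*d^5 + d^7) = -A^18 - 126*A^14 - 616*A^10 - 1225*A^6 - 1225*A^2 - 616*A^-2 - 126*A^-6 - A^-10
  A^2 * (203*d^4 + 7*d^6) = 7*A^14 + 245*A^10 + 917*A^6 + 1358*A^2 + 917*A^-2 + 245*A^-6 + 7*A^-10
  A^0 * (231*d^3 + 21*d^5) = -21*A^10 - 336*A^6 - 903*A^2 - 903*A^-2 - 336*A^-6 - 21*A^-10
  A^-2 * (175*d^2 + 35*d^4) = 35*A^6 + 315*A^2 + 560*A^-2 + 315*A^-6 + 35*A^-10
  A^-4 * (85*d + 35*d^3) = -35*A^2 - 190*A^-2 - 190*A^-6 - 35*A^-10
  A^-6 * (23 + 22*d^2) = 22*A^-2 + 67*A^-6 + 22*A^-10
  A^-8 * (10*d) = -10*A^-6 - 10*A^-10
  A^-10 * (d^2) = A^-6 + 2*A^-10 + A^-14
Summing the groups: <K> = A^26 - 2*A^22 + 2*A^18 - 3*A^14 + 3*A^10 - 3*A^6 + 3*A^2 - 2*A^-2 + 2*A^-6 - A^-10 + A^-14
Normalise by the writhe: (-A^3)^(-w) = (-A^3)^(6) = A^18, so f(A) = A^18 * <K> = A^44 - 2*A^40 + 2*A^36 - 3*A^32 + 3*A^28 - 3*A^24 + 3*A^20 - 2*A^16 + 2*A^12 - A^8 + A^4.
Substitute A = t^(-1/4), i.e. A^e → t^(-e/4): V(t) = t^-1 - t^-2 + 2*t^-3 - 2*t^-4 + 3*t^-5 - 3*t^-6 + 3*t^-7 - 3*t^-8 + 2*t^-9 - 2*t^-10 + t^-11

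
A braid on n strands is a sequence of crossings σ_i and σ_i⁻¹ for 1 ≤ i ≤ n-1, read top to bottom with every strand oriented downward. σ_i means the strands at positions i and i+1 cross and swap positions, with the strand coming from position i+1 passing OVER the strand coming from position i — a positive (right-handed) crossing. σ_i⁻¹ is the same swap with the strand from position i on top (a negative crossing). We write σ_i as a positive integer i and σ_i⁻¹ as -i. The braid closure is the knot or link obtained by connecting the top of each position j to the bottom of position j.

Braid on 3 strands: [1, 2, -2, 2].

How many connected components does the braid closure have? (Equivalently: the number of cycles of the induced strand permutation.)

1

Derivation:
Track the strand permutation on 3 strands, starting from identity.
  step 1: s1 swaps positions 1,2 -> [2 1 3]
  step 2: s2 swaps positions 2,3 -> [2 3 1]
  step 3: s2^-1 swaps positions 2,3 -> [2 1 3]
  step 4: s2 swaps positions 2,3 -> [2 3 1]
Final permutation (position -> original strand): [2 3 1]
Closure components = cycle count of this permutation = 1.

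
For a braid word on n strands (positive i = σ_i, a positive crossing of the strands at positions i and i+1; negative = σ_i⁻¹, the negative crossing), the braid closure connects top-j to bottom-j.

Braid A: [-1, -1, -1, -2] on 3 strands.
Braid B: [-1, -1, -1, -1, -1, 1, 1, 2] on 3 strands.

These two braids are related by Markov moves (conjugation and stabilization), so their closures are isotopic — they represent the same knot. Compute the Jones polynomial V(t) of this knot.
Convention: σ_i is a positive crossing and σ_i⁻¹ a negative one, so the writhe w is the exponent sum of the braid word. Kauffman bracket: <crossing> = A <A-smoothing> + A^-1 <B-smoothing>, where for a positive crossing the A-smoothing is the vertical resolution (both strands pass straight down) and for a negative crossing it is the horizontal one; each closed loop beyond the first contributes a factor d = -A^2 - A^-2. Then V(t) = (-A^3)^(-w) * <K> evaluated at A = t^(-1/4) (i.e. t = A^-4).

Markov-equivalent braids have isotopic closures, hence identical knot invariants. Strip the Markov moves from each word to reach a common short braid β, then compute V(t) once on β.
Braid A: s1^-1 s1^-1 s1^-1 s2^-1 on 3 strands reduces by inverse Markov moves (closure unchanged at each step):
  Destabilize: the word has the form β·s2^-1 where s2^-1 occurs only as the final letter (β ∈ B_2); drop it and the last strand → 2 strands.
Reduced to β = s1^-1 s1^-1 s1^-1 on 2 strands, 3 crossings.
Braid B: s1^-1 s1^-1 s1^-1 s1^-1 s1^-1 s1 s1 s2 on 3 strands reduces by inverse Markov moves (closure unchanged at each step):
  Destabilize: the word has the form β·s2 where s2 occurs only as the final letter (β ∈ B_2); drop it and the last strand → 2 strands.
  Deconjugate: the word is γ·β·γ⁻¹ with γ = s1^-1 s1^-1 (prefix) and γ⁻¹ = s1 s1 (suffix); strip both.
Reduced to β = s1^-1 s1^-1 s1^-1 on 2 strands, 3 crossings.
Both give the same β = s1^-1 s1^-1 s1^-1 on 2 strands, so one state sum suffices:
Braid: s1^-1 s1^-1 s1^-1 on 2 strands, 3 crossings.
Writhe w = (#positive) - (#negative) = 0 - 3 = -3.
Enumerate smoothing states for the bracket polynomial. There are 2^3 = 8 states.
Smooth each crossing (0=||, 1=⌣⌢); contribution A^(Σ sign_k(1-2s_k)) * d^(L-1).
  state 000: A-exp=-3, loops=2, term = A^-3 * d^1
  state 001: A-exp=-1, loops=1, term = A^-1 * d^0
  state 010: A-exp=-1, loops=1, term = A^-1 * d^0
  state 011: A-exp=+1, loops=2, term = A^1 * d^1
  state 100: A-exp=-1, loops=1, term = A^-1 * d^0
  state 101: A-exp=+1, loops=2, term = A^1 * d^1
  state 110: A-exp=+1, loops=2, term = A^1 * d^1
  state 111: A-exp=+3, loops=3, term = A^3 * d^2
Collect the terms by A-exponent (count of states per loop number):
Powers of d = -A^2 - A^-2: d^2 = A^4 + 2 + A^-4.
  A^3 * (d^2) = A^7 + 2*A^3 + A^-1
  A^1 * (3*d) = -3*A^3 - 3*A^-1
  A^-1 * (3) = 3*A^-1
  A^-3 * (d) = -A^-1 - A^-5
Summing the groups: <K> = A^7 - A^3 - A^-5
Normalise by the writhe: (-A^3)^(-w) = (-A^3)^(3) = -A^9, so f(A) = -A^9 * <K> = -A^16 + A^12 + A^4.
Substitute A = t^(-1/4), i.e. A^e → t^(-e/4): V(t) = t^-1 + t^-3 - t^-4

Answer: t^-1 + t^-3 - t^-4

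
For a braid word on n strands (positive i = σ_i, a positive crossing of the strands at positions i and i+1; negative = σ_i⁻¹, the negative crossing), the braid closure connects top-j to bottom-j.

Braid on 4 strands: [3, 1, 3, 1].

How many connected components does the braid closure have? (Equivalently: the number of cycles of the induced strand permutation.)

Track the strand permutation on 4 strands, starting from identity.
  step 1: s3 swaps positions 3,4 -> [1 2 4 3]
  step 2: s1 swaps positions 1,2 -> [2 1 4 3]
  step 3: s3 swaps positions 3,4 -> [2 1 3 4]
  step 4: s1 swaps positions 1,2 -> [1 2 3 4]
Final permutation (position -> original strand): [1 2 3 4]
Closure components = cycle count of this permutation = 4.

Answer: 4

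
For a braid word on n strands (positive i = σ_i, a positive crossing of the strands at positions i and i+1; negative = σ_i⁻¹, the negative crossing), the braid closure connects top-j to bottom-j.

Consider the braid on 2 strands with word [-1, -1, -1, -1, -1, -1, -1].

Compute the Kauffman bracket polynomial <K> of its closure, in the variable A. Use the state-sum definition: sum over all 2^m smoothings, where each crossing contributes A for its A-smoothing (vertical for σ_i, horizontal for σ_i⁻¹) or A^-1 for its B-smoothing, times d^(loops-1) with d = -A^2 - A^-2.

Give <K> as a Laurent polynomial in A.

A^19 - A^15 + A^11 - A^7 + A^3 - A^-1 - A^-9

Derivation:
Braid: s1^-1 s1^-1 s1^-1 s1^-1 s1^-1 s1^-1 s1^-1 on 2 strands, 7 crossings.
Writhe w = (#positive) - (#negative) = 0 - 7 = -7.
State-sum expansion of <K>. There are 2^7 = 128 states.
For each crossing: s=0 is the vertical smoothing, s=1 horizontal. Crossing k contributes A^(sign_k * (1 - 2*s_k)); loop factor d = -A^2 - A^-2.
Tabulate the states by total A-exponent and number of loops L (A-exp: L × count):
  A^7: L=7 ×1
  A^5: L=6 ×7
  A^3: L=5 ×21
  A^1: L=4 ×35
  A^-1: L=3 ×35
  A^-3: L=2 ×21
  A^-5: L=1 ×7
  A^-7: L=2 ×1
Each group contributes A^e * Σ count * d^(L-1):
Powers of d = -A^2 - A^-2: d^2 = A^4 + 2 + A^-4; d^3 = -A^6 - 3*A^2 - 3*A^-2 - A^-6; d^4 = A^8 + 4*A^4 + 6 + 4*A^-4 + A^-8; d^5 = -A^10 - 5*A^6 - 10*A^2 - 10*A^-2 - 5*A^-6 - A^-10; d^6 = A^12 + 6*A^8 + 15*A^4 + 20 + 15*A^-4 + 6*A^-8 + A^-12.
  A^7 * (d^6) = A^19 + 6*A^15 + 15*A^11 + 20*A^7 + 15*A^3 + 6*A^-1 + A^-5
  A^5 * (7*d^5) = -7*A^15 - 35*A^11 - 70*A^7 - 70*A^3 - 35*A^-1 - 7*A^-5
  A^3 * (21*d^4) = 21*A^11 + 84*A^7 + 126*A^3 + 84*A^-1 + 21*A^-5
  A^1 * (35*d^3) = -35*A^7 - 105*A^3 - 105*A^-1 - 35*A^-5
  A^-1 * (35*d^2) = 35*A^3 + 70*A^-1 + 35*A^-5
  A^-3 * (21*d) = -21*A^-1 - 21*A^-5
  A^-5 * (7) = 7*A^-5
  A^-7 * (d) = -A^-5 - A^-9
Summing the groups: <K> = A^19 - A^15 + A^11 - A^7 + A^3 - A^-1 - A^-9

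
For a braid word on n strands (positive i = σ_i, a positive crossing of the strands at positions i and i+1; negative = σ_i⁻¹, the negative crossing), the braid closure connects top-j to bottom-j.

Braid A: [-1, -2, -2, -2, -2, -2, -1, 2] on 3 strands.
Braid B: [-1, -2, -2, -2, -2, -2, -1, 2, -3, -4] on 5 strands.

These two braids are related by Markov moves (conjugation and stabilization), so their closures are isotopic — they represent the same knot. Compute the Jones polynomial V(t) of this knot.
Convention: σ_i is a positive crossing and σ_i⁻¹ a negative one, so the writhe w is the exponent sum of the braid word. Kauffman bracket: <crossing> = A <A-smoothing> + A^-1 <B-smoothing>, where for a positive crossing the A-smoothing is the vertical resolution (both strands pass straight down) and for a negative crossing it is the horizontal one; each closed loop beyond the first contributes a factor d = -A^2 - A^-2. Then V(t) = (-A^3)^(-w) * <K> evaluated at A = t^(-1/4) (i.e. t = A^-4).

t^-2 - t^-3 + 2*t^-4 - 2*t^-5 + 3*t^-6 - 2*t^-7 + t^-8 - t^-9

Derivation:
Markov-equivalent braids have isotopic closures, hence identical knot invariants. Strip the Markov moves from each word to reach a common short braid β, then compute V(t) once on β.
Braid A: s1^-1 s2^-1 s2^-1 s2^-1 s2^-1 s2^-1 s1^-1 s2 on 3 strands has no conjugating prefix/suffix or stabilization to strip; take β = s1^-1 s2^-1 s2^-1 s2^-1 s2^-1 s2^-1 s1^-1 s2.
Braid B: s1^-1 s2^-1 s2^-1 s2^-1 s2^-1 s2^-1 s1^-1 s2 s3^-1 s4^-1 on 5 strands reduces by inverse Markov moves (closure unchanged at each step):
  Destabilize: the word has the form β·s4^-1 where s4^-1 occurs only as the final letter (β ∈ B_4); drop it and the last strand → 4 strands.
  Destabilize: the word has the form β·s3^-1 where s3^-1 occurs only as the final letter (β ∈ B_3); drop it and the last strand → 3 strands.
Reduced to β = s1^-1 s2^-1 s2^-1 s2^-1 s2^-1 s2^-1 s1^-1 s2 on 3 strands, 8 crossings.
Both give the same β = s1^-1 s2^-1 s2^-1 s2^-1 s2^-1 s2^-1 s1^-1 s2 on 3 strands, so one state sum suffices:
Braid: s1^-1 s2^-1 s2^-1 s2^-1 s2^-1 s2^-1 s1^-1 s2 on 3 strands, 8 crossings.
Writhe w = (#positive) - (#negative) = 1 - 7 = -6.
State-sum expansion of <K>. There are 2^8 = 256 states.
Smooth each crossing (0=||, 1=⌣⌢); contribution A^(Σ sign_k(1-2s_k)) * d^(L-1).
Tabulate the states by total A-exponent and number of loops L (A-exp: L × count):
  A^8: L=6 ×1
  A^6: L=5 ×8
  A^4: L=4 ×25, L=6 ×3
  A^2: L=3 ×40, L=5 ×15, L=7 ×1
  A^0: L=2 ×35, L=4 ×30, L=6 ×5
  A^-2: L=1 ×15, L=3 ×31, L=5 ×10
  A^-4: L=2 ×18, L=4 ×10
  A^-6: L=1 ×2, L=3 ×6
  A^-8: L=2 ×1
Each group contributes A^e * Σ count * d^(L-1):
Powers of d = -A^2 - A^-2: d^2 = A^4 + 2 + A^-4; d^3 = -A^6 - 3*A^2 - 3*A^-2 - A^-6; d^4 = A^8 + 4*A^4 + 6 + 4*A^-4 + A^-8; d^5 = -A^10 - 5*A^6 - 10*A^2 - 10*A^-2 - 5*A^-6 - A^-10; d^6 = A^12 + 6*A^8 + 15*A^4 + 20 + 15*A^-4 + 6*A^-8 + A^-12.
  A^8 * (d^5) = -A^18 - 5*A^14 - 10*A^10 - 10*A^6 - 5*A^2 - A^-2
  A^6 * (8*d^4) = 8*A^14 + 32*A^10 + 48*A^6 + 32*A^2 + 8*A^-2
  A^4 * (25*d^3 + 3*d^5) = -3*A^14 - 40*A^10 - 105*A^6 - 105*A^2 - 40*A^-2 - 3*A^-6
  A^2 * (40*d^2 + 15*d^4 + d^6) = A^14 + 21*A^10 + 115*A^6 + 190*A^2 + 115*A^-2 + 21*A^-6 + A^-10
  A^0 * (35*d + 30*d^3 + 5*d^5) = -5*A^10 - 55*A^6 - 175*A^2 - 175*A^-2 - 55*A^-6 - 5*A^-10
  A^-2 * (15 + 31*d^2 + 10*d^4) = 10*A^6 + 71*A^2 + 137*A^-2 + 71*A^-6 + 10*A^-10
  A^-4 * (18*d + 10*d^3) = -10*A^2 - 48*A^-2 - 48*A^-6 - 10*A^-10
  A^-6 * (2 + 6*d^2) = 6*A^-2 + 14*A^-6 + 6*A^-10
  A^-8 * (d) = -A^-6 - A^-10
Summing the groups: <K> = -A^18 + A^14 - 2*A^10 + 3*A^6 - 2*A^2 + 2*A^-2 - A^-6 + A^-10
Normalise by the writhe: (-A^3)^(-w) = (-A^3)^(6) = A^18, so f(A) = A^18 * <K> = -A^36 + A^32 - 2*A^28 + 3*A^24 - 2*A^20 + 2*A^16 - A^12 + A^8.
Substitute A = t^(-1/4), i.e. A^e → t^(-e/4): V(t) = t^-2 - t^-3 + 2*t^-4 - 2*t^-5 + 3*t^-6 - 2*t^-7 + t^-8 - t^-9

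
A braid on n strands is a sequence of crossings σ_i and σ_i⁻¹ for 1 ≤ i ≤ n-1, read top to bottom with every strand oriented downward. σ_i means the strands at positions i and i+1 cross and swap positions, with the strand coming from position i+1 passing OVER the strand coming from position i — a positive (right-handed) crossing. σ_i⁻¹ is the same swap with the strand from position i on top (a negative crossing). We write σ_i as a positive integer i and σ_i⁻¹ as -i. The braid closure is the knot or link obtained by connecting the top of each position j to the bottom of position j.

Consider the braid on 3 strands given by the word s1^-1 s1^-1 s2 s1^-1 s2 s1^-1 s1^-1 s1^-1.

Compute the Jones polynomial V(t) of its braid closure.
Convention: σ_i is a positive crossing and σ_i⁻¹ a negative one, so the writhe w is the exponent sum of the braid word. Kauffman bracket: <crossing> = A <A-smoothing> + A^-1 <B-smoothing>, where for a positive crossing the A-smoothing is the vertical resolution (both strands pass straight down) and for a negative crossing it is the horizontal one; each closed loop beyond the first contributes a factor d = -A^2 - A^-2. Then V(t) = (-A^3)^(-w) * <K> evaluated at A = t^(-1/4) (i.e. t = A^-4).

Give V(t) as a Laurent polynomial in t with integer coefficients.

1 - t^-1 + 2*t^-2 - 2*t^-3 + 3*t^-4 - 3*t^-5 + 2*t^-6 - 2*t^-7 + t^-8

Derivation:
Braid: s1^-1 s1^-1 s2 s1^-1 s2 s1^-1 s1^-1 s1^-1 on 3 strands, 8 crossings.
Writhe w = (#positive) - (#negative) = 2 - 6 = -4.
Enumerate smoothing states for the bracket polynomial. There are 2^8 = 256 states.
Smooth each crossing (0=||, 1=⌣⌢); contribution A^(Σ sign_k(1-2s_k)) * d^(L-1).
Tabulate the states by total A-exponent and number of loops L (A-exp: L × count):
  A^8: L=7 ×1
  A^6: L=6 ×8
  A^4: L=5 ×28
  A^2: L=4 ×55, L=6 ×1
  A^0: L=3 ×65, L=5 ×5
  A^-2: L=2 ×46, L=4 ×10
  A^-4: L=1 ×17, L=3 ×11
  A^-6: L=2 ×8
  A^-8: L=3 ×1
Each group contributes A^e * Σ count * d^(L-1):
Powers of d = -A^2 - A^-2: d^2 = A^4 + 2 + A^-4; d^3 = -A^6 - 3*A^2 - 3*A^-2 - A^-6; d^4 = A^8 + 4*A^4 + 6 + 4*A^-4 + A^-8; d^5 = -A^10 - 5*A^6 - 10*A^2 - 10*A^-2 - 5*A^-6 - A^-10; d^6 = A^12 + 6*A^8 + 15*A^4 + 20 + 15*A^-4 + 6*A^-8 + A^-12.
  A^8 * (d^6) = A^20 + 6*A^16 + 15*A^12 + 20*A^8 + 15*A^4 + 6 + A^-4
  A^6 * (8*d^5) = -8*A^16 - 40*A^12 - 80*A^8 - 80*A^4 - 40 - 8*A^-4
  A^4 * (28*d^4) = 28*A^12 + 112*A^8 + 168*A^4 + 112 + 28*A^-4
  A^2 * (55*d^3 + d^5) = -A^12 - 60*A^8 - 175*A^4 - 175 - 60*A^-4 - A^-8
  A^0 * (65*d^2 + 5*d^4) = 5*A^8 + 85*A^4 + 160 + 85*A^-4 + 5*A^-8
  A^-2 * (46*d + 10*d^3) = -10*A^4 - 76 - 76*A^-4 - 10*A^-8
  A^-4 * (17 + 11*d^2) = 11 + 39*A^-4 + 11*A^-8
  A^-6 * (8*d) = -8*A^-4 - 8*A^-8
  A^-8 * (d^2) = A^-4 + 2*A^-8 + A^-12
Summing the groups: <K> = A^20 - 2*A^16 + 2*A^12 - 3*A^8 + 3*A^4 - 2 + 2*A^-4 - A^-8 + A^-12
Normalise by the writhe: (-A^3)^(-w) = (-A^3)^(4) = A^12, so f(A) = A^12 * <K> = A^32 - 2*A^28 + 2*A^24 - 3*A^20 + 3*A^16 - 2*A^12 + 2*A^8 - A^4 + 1.
Substitute A = t^(-1/4), i.e. A^e → t^(-e/4): V(t) = 1 - t^-1 + 2*t^-2 - 2*t^-3 + 3*t^-4 - 3*t^-5 + 2*t^-6 - 2*t^-7 + t^-8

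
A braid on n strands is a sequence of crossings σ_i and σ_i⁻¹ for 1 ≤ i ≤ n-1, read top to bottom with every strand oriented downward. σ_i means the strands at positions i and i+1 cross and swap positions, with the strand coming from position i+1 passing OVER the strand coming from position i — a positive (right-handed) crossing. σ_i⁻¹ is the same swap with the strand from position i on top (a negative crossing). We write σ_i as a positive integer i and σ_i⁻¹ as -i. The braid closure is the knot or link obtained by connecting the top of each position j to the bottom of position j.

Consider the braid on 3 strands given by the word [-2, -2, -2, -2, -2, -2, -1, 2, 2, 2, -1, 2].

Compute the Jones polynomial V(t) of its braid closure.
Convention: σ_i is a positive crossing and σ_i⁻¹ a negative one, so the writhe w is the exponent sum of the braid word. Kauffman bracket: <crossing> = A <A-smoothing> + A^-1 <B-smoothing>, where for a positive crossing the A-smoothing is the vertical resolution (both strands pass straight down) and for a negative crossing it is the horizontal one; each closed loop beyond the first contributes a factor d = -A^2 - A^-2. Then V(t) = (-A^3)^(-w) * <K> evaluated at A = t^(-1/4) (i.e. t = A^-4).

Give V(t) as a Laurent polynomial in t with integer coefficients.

-1 + 2*t^-1 - 2*t^-2 + 4*t^-3 - 3*t^-4 + 3*t^-5 - 2*t^-6 + t^-7 - t^-8

Derivation:
The presented braid s2^-1 s2^-1 s2^-1 s2^-1 s2^-1 s2^-1 s1^-1 s2 s2 s2 s1^-1 s2 on 3 strands reduces by inverse Markov moves (closure unchanged at each step):
  Deconjugate: the word is γ·β·γ⁻¹ with γ = s2^-1 (prefix) and γ⁻¹ = s2 (suffix); strip both.
Reduced to β = s2^-1 s2^-1 s2^-1 s2^-1 s2^-1 s1^-1 s2 s2 s2 s1^-1 on 3 strands, 10 crossings.
Compute on β:
Braid: s2^-1 s2^-1 s2^-1 s2^-1 s2^-1 s1^-1 s2 s2 s2 s1^-1 on 3 strands, 10 crossings.
Writhe w = (#positive) - (#negative) = 3 - 7 = -4.
Computing the Kauffman bracket via state sum. There are 2^10 = 1024 states.
Smooth each crossing (0=||, 1=⌣⌢); contribution A^(Σ sign_k(1-2s_k)) * d^(L-1).
Tabulate the states by total A-exponent and number of loops L (A-exp: L × count):
  A^10: L=6 ×1
  A^8: L=5 ×10
  A^6: L=4 ×35, L=6 ×10
  A^4: L=3 ×60, L=5 ×50, L=7 ×10
  A^2: L=2 ×55, L=4 ×100, L=6 ×50, L=8 ×5
  A^0: L=1 ×25, L=3 ×101, L=5 ×100, L=7 ×25, L=9 ×1
  A^-2: L=2 ×55, L=4 ×100, L=6 ×50, L=8 ×5
  A^-4: L=1 ×6, L=3 ×54, L=5 ×50, L=7 ×10
  A^-6: L=2 ×9, L=4 ×26, L=6 ×10
  A^-8: L=3 ×5, L=5 ×5
  A^-10: L=4 ×1
Each group contributes A^e * Σ count * d^(L-1):
Powers of d = -A^2 - A^-2: d^2 = A^4 + 2 + A^-4; d^3 = -A^6 - 3*A^2 - 3*A^-2 - A^-6; d^4 = A^8 + 4*A^4 + 6 + 4*A^-4 + A^-8; d^5 = -A^10 - 5*A^6 - 10*A^2 - 10*A^-2 - 5*A^-6 - A^-10; d^6 = A^12 + 6*A^8 + 15*A^4 + 20 + 15*A^-4 + 6*A^-8 + A^-12; d^7 = -A^14 - 7*A^10 - 21*A^6 - 35*A^2 - 35*A^-2 - 21*A^-6 - 7*A^-10 - A^-14; d^8 = A^16 + 8*A^12 + 28*A^8 + 56*A^4 + 70 + 56*A^-4 + 28*A^-8 + 8*A^-12 + A^-16.
  A^10 * (d^5) = -A^20 - 5*A^16 - 10*A^12 - 10*A^8 - 5*A^4 - 1
  A^8 * (10*d^4) = 10*A^16 + 40*A^12 + 60*A^8 + 40*A^4 + 10
  A^6 * (35*d^3 + 10*d^5) = -10*A^16 - 85*A^12 - 205*A^8 - 205*A^4 - 85 - 10*A^-4
  A^4 * (60*d^2 + 50*d^4 + 10*d^6) = 10*A^16 + 110*A^12 + 410*A^8 + 620*A^4 + 410 + 110*A^-4 + 10*A^-8
  A^2 * (55*d + 100*d^3 + 50*d^5 + 5*d^7) = -5*A^16 - 85*A^12 - 455*A^8 - 1030*A^4 - 1030 - 455*A^-4 - 85*A^-8 - 5*A^-12
  A^0 * (25 + 101*d^2 + 100*d^4 + 25*d^6 + d^8) = A^16 + 33*A^12 + 278*A^8 + 932*A^4 + 1397 + 932*A^-4 + 278*A^-8 + 33*A^-12 + A^-16
  A^-2 * (55*d + 100*d^3 + 50*d^5 + 5*d^7) = -5*A^12 - 85*A^8 - 455*A^4 - 1030 - 1030*A^-4 - 455*A^-8 - 85*A^-12 - 5*A^-16
  A^-4 * (6 + 54*d^2 + 50*d^4 + 10*d^6) = 10*A^8 + 110*A^4 + 404 + 614*A^-4 + 404*A^-8 + 110*A^-12 + 10*A^-16
  A^-6 * (9*d + 26*d^3 + 10*d^5) = -10*A^4 - 76 - 187*A^-4 - 187*A^-8 - 76*A^-12 - 10*A^-16
  A^-8 * (5*d^2 + 5*d^4) = 5 + 25*A^-4 + 40*A^-8 + 25*A^-12 + 5*A^-16
  A^-10 * (d^3) = -A^-4 - 3*A^-8 - 3*A^-12 - A^-16
Summing the groups: <K> = -A^20 + A^16 - 2*A^12 + 3*A^8 - 3*A^4 + 4 - 2*A^-4 + 2*A^-8 - A^-12
Normalise by the writhe: (-A^3)^(-w) = (-A^3)^(4) = A^12, so f(A) = A^12 * <K> = -A^32 + A^28 - 2*A^24 + 3*A^20 - 3*A^16 + 4*A^12 - 2*A^8 + 2*A^4 - 1.
Substitute A = t^(-1/4), i.e. A^e → t^(-e/4): V(t) = -1 + 2*t^-1 - 2*t^-2 + 4*t^-3 - 3*t^-4 + 3*t^-5 - 2*t^-6 + t^-7 - t^-8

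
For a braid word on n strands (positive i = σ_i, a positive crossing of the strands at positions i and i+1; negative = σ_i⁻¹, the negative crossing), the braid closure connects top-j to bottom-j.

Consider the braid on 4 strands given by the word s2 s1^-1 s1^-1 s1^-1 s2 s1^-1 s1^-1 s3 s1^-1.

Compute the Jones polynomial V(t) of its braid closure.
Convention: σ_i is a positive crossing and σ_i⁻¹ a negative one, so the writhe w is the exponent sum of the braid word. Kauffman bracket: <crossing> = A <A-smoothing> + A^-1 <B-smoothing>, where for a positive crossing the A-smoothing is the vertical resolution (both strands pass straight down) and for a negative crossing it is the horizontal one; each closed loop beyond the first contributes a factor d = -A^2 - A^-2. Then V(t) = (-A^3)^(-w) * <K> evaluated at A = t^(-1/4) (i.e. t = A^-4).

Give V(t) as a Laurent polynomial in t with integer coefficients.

1 - t^-1 + 3*t^-2 - 3*t^-3 + 3*t^-4 - 4*t^-5 + 3*t^-6 - 2*t^-7 + t^-8

Derivation:
Braid: s2 s1^-1 s1^-1 s1^-1 s2 s1^-1 s1^-1 s3 s1^-1 on 4 strands, 9 crossings.
Writhe w = (#positive) - (#negative) = 3 - 6 = -3.
State-sum expansion of <K>. There are 2^9 = 512 states.
Each crossing splits two ways (0=vertical, 1=horizontal). The state's weight is A^(#A-smoothings - #B-smoothings) * d^(loops - 1).
Tabulate the states by total A-exponent and number of loops L (A-exp: L × count):
  A^9: L=8 ×1
  A^7: L=7 ×9
  A^5: L=6 ×36
  A^3: L=5 ×84
  A^1: L=4 ×126
  A^-1: L=3 ×124, L=5 ×2
  A^-3: L=2 ×75, L=4 ×9
  A^-5: L=1 ×21, L=3 ×15
  A^-7: L=2 ×8, L=4 ×1
  A^-9: L=3 ×1
Each group contributes A^e * Σ count * d^(L-1):
Powers of d = -A^2 - A^-2: d^2 = A^4 + 2 + A^-4; d^3 = -A^6 - 3*A^2 - 3*A^-2 - A^-6; d^4 = A^8 + 4*A^4 + 6 + 4*A^-4 + A^-8; d^5 = -A^10 - 5*A^6 - 10*A^2 - 10*A^-2 - 5*A^-6 - A^-10; d^6 = A^12 + 6*A^8 + 15*A^4 + 20 + 15*A^-4 + 6*A^-8 + A^-12; d^7 = -A^14 - 7*A^10 - 21*A^6 - 35*A^2 - 35*A^-2 - 21*A^-6 - 7*A^-10 - A^-14.
  A^9 * (d^7) = -A^23 - 7*A^19 - 21*A^15 - 35*A^11 - 35*A^7 - 21*A^3 - 7*A^-1 - A^-5
  A^7 * (9*d^6) = 9*A^19 + 54*A^15 + 135*A^11 + 180*A^7 + 135*A^3 + 54*A^-1 + 9*A^-5
  A^5 * (36*d^5) = -36*A^15 - 180*A^11 - 360*A^7 - 360*A^3 - 180*A^-1 - 36*A^-5
  A^3 * (84*d^4) = 84*A^11 + 336*A^7 + 504*A^3 + 336*A^-1 + 84*A^-5
  A^1 * (126*d^3) = -126*A^7 - 378*A^3 - 378*A^-1 - 126*A^-5
  A^-1 * (124*d^2 + 2*d^4) = 2*A^7 + 132*A^3 + 260*A^-1 + 132*A^-5 + 2*A^-9
  A^-3 * (75*d + 9*d^3) = -9*A^3 - 102*A^-1 - 102*A^-5 - 9*A^-9
  A^-5 * (21 + 15*d^2) = 15*A^-1 + 51*A^-5 + 15*A^-9
  A^-7 * (8*d + d^3) = -A^-1 - 11*A^-5 - 11*A^-9 - A^-13
  A^-9 * (d^2) = A^-5 + 2*A^-9 + A^-13
Summing the groups: <K> = -A^23 + 2*A^19 - 3*A^15 + 4*A^11 - 3*A^7 + 3*A^3 - 3*A^-1 + A^-5 - A^-9
Normalise by the writhe: (-A^3)^(-w) = (-A^3)^(3) = -A^9, so f(A) = -A^9 * <K> = A^32 - 2*A^28 + 3*A^24 - 4*A^20 + 3*A^16 - 3*A^12 + 3*A^8 - A^4 + 1.
Substitute A = t^(-1/4), i.e. A^e → t^(-e/4): V(t) = 1 - t^-1 + 3*t^-2 - 3*t^-3 + 3*t^-4 - 4*t^-5 + 3*t^-6 - 2*t^-7 + t^-8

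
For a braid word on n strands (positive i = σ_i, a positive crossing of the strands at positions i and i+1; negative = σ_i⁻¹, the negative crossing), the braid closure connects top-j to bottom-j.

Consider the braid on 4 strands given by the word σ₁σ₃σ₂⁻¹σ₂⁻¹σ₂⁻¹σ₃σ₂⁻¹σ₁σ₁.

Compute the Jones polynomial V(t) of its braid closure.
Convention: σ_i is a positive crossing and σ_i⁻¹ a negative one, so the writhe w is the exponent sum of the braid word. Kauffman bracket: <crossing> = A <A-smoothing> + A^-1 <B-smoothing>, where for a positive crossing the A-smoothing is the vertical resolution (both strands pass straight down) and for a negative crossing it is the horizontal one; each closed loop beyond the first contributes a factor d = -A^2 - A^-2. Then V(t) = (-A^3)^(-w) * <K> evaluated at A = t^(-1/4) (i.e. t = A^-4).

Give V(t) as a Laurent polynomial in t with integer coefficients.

-t^5 + 2*t^4 - 3*t^3 + 5*t^2 - 5*t + 6 - 5*t^-1 + 3*t^-2 - 2*t^-3 + t^-4

Derivation:
Braid: s1 s3 s2^-1 s2^-1 s2^-1 s3 s2^-1 s1 s1 on 4 strands, 9 crossings.
Writhe w = (#positive) - (#negative) = 5 - 4 = 1.
Computing the Kauffman bracket via state sum. There are 2^9 = 512 states.
Each crossing splits two ways (0=vertical, 1=horizontal). The state's weight is A^(#A-smoothings - #B-smoothings) * d^(loops - 1).
Tabulate the states by total A-exponent and number of loops L (A-exp: L × count):
  A^9: L=6 ×1
  A^7: L=5 ×9
  A^5: L=4 ×33, L=6 ×3
  A^3: L=3 ×64, L=5 ×19, L=7 ×1
  A^1: L=2 ×68, L=4 ×52, L=6 ×6
  A^-1: L=1 ×33, L=3 ×75, L=5 ×18
  A^-3: L=2 ×51, L=4 ×32, L=6 ×1
  A^-5: L=3 ×32, L=5 ×4
  A^-7: L=4 ×9
  A^-9: L=5 ×1
Each group contributes A^e * Σ count * d^(L-1):
Powers of d = -A^2 - A^-2: d^2 = A^4 + 2 + A^-4; d^3 = -A^6 - 3*A^2 - 3*A^-2 - A^-6; d^4 = A^8 + 4*A^4 + 6 + 4*A^-4 + A^-8; d^5 = -A^10 - 5*A^6 - 10*A^2 - 10*A^-2 - 5*A^-6 - A^-10; d^6 = A^12 + 6*A^8 + 15*A^4 + 20 + 15*A^-4 + 6*A^-8 + A^-12.
  A^9 * (d^5) = -A^19 - 5*A^15 - 10*A^11 - 10*A^7 - 5*A^3 - A^-1
  A^7 * (9*d^4) = 9*A^15 + 36*A^11 + 54*A^7 + 36*A^3 + 9*A^-1
  A^5 * (33*d^3 + 3*d^5) = -3*A^15 - 48*A^11 - 129*A^7 - 129*A^3 - 48*A^-1 - 3*A^-5
  A^3 * (64*d^2 + 19*d^4 + d^6) = A^15 + 25*A^11 + 155*A^7 + 262*A^3 + 155*A^-1 + 25*A^-5 + A^-9
  A^1 * (68*d + 52*d^3 + 6*d^5) = -6*A^11 - 82*A^7 - 284*A^3 - 284*A^-1 - 82*A^-5 - 6*A^-9
  A^-1 * (33 + 75*d^2 + 18*d^4) = 18*A^7 + 147*A^3 + 291*A^-1 + 147*A^-5 + 18*A^-9
  A^-3 * (51*d + 32*d^3 + d^5) = -A^7 - 37*A^3 - 157*A^-1 - 157*A^-5 - 37*A^-9 - A^-13
  A^-5 * (32*d^2 + 4*d^4) = 4*A^3 + 48*A^-1 + 88*A^-5 + 48*A^-9 + 4*A^-13
  A^-7 * (9*d^3) = -9*A^-1 - 27*A^-5 - 27*A^-9 - 9*A^-13
  A^-9 * (d^4) = A^-1 + 4*A^-5 + 6*A^-9 + 4*A^-13 + A^-17
Summing the groups: <K> = -A^19 + 2*A^15 - 3*A^11 + 5*A^7 - 6*A^3 + 5*A^-1 - 5*A^-5 + 3*A^-9 - 2*A^-13 + A^-17
Normalise by the writhe: (-A^3)^(-w) = (-A^3)^(-1) = -A^-3, so f(A) = -A^-3 * <K> = A^16 - 2*A^12 + 3*A^8 - 5*A^4 + 6 - 5*A^-4 + 5*A^-8 - 3*A^-12 + 2*A^-16 - A^-20.
Substitute A = t^(-1/4), i.e. A^e → t^(-e/4): V(t) = -t^5 + 2*t^4 - 3*t^3 + 5*t^2 - 5*t + 6 - 5*t^-1 + 3*t^-2 - 2*t^-3 + t^-4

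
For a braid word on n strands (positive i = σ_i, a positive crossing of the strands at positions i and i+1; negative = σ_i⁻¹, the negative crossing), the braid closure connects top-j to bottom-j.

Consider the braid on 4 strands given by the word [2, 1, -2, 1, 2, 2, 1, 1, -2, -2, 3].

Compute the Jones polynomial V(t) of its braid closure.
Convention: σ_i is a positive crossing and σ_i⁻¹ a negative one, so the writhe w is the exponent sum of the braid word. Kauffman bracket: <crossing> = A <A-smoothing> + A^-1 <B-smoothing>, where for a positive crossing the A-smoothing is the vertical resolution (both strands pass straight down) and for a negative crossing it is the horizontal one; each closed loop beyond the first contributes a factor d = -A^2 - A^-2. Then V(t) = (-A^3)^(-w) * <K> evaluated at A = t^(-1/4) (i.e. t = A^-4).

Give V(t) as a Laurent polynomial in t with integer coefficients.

t^7 - 2*t^6 + 2*t^5 - 3*t^4 + 3*t^3 - 2*t^2 + 2*t

Derivation:
The presented braid s2 s1 s2^-1 s1 s2 s2 s1 s1 s2^-1 s2^-1 s3 on 4 strands reduces by inverse Markov moves (closure unchanged at each step):
  Destabilize: the word has the form β·s3 where s3 occurs only as the final letter (β ∈ B_3); drop it and the last strand → 3 strands.
  Deconjugate: the word is γ·β·γ⁻¹ with γ = s2 (prefix) and γ⁻¹ = s2^-1 (suffix); strip both.
Reduced to β = s1 s2^-1 s1 s2 s2 s1 s1 s2^-1 on 3 strands, 8 crossings.
Compute on β:
Braid: s1 s2^-1 s1 s2 s2 s1 s1 s2^-1 on 3 strands, 8 crossings.
Writhe w = (#positive) - (#negative) = 6 - 2 = 4.
State-sum expansion of <K>. There are 2^8 = 256 states.
Smooth each crossing (0=||, 1=⌣⌢); contribution A^(Σ sign_k(1-2s_k)) * d^(L-1).
Tabulate the states by total A-exponent and number of loops L (A-exp: L × count):
  A^8: L=3 ×1
  A^6: L=2 ×6, L=4 ×2
  A^4: L=1 ×11, L=3 ×16, L=5 ×1
  A^2: L=2 ×47, L=4 ×9
  A^0: L=1 ×26, L=3 ×43, L=5 ×1
  A^-2: L=2 ×41, L=4 ×15
  A^-4: L=3 ×26, L=5 ×2
  A^-6: L=4 ×8
  A^-8: L=5 ×1
Each group contributes A^e * Σ count * d^(L-1):
Powers of d = -A^2 - A^-2: d^2 = A^4 + 2 + A^-4; d^3 = -A^6 - 3*A^2 - 3*A^-2 - A^-6; d^4 = A^8 + 4*A^4 + 6 + 4*A^-4 + A^-8.
  A^8 * (d^2) = A^12 + 2*A^8 + A^4
  A^6 * (6*d + 2*d^3) = -2*A^12 - 12*A^8 - 12*A^4 - 2
  A^4 * (11 + 16*d^2 + d^4) = A^12 + 20*A^8 + 49*A^4 + 20 + A^-4
  A^2 * (47*d + 9*d^3) = -9*A^8 - 74*A^4 - 74 - 9*A^-4
  A^0 * (26 + 43*d^2 + d^4) = A^8 + 47*A^4 + 118 + 47*A^-4 + A^-8
  A^-2 * (41*d + 15*d^3) = -15*A^4 - 86 - 86*A^-4 - 15*A^-8
  A^-4 * (26*d^2 + 2*d^4) = 2*A^4 + 34 + 64*A^-4 + 34*A^-8 + 2*A^-12
  A^-6 * (8*d^3) = -8 - 24*A^-4 - 24*A^-8 - 8*A^-12
  A^-8 * (d^4) = 1 + 4*A^-4 + 6*A^-8 + 4*A^-12 + A^-16
Summing the groups: <K> = 2*A^8 - 2*A^4 + 3 - 3*A^-4 + 2*A^-8 - 2*A^-12 + A^-16
Normalise by the writhe: (-A^3)^(-w) = (-A^3)^(-4) = A^-12, so f(A) = A^-12 * <K> = 2*A^-4 - 2*A^-8 + 3*A^-12 - 3*A^-16 + 2*A^-20 - 2*A^-24 + A^-28.
Substitute A = t^(-1/4), i.e. A^e → t^(-e/4): V(t) = t^7 - 2*t^6 + 2*t^5 - 3*t^4 + 3*t^3 - 2*t^2 + 2*t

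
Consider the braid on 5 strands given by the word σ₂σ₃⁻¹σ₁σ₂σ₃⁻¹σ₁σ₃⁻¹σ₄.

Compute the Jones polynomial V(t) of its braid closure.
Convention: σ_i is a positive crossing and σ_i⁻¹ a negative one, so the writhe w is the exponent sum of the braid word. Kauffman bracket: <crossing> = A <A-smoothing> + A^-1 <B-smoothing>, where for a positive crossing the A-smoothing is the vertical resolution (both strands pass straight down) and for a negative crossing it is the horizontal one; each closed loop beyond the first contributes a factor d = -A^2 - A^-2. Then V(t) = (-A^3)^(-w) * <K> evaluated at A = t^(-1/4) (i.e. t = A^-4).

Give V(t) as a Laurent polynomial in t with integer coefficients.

-t^3 + 2*t^2 - 2*t + 3 - 2*t^-1 + 2*t^-2 - t^-3

Derivation:
The presented braid s2 s3^-1 s1 s2 s3^-1 s1 s3^-1 s4 on 5 strands reduces by inverse Markov moves (closure unchanged at each step):
  Destabilize: the word has the form β·s4 where s4 occurs only as the final letter (β ∈ B_4); drop it and the last strand → 4 strands.
Reduced to β = s2 s3^-1 s1 s2 s3^-1 s1 s3^-1 on 4 strands, 7 crossings.
Compute on β:
Braid: s2 s3^-1 s1 s2 s3^-1 s1 s3^-1 on 4 strands, 7 crossings.
Writhe w = (#positive) - (#negative) = 4 - 3 = 1.
State-sum expansion of <K>. There are 2^7 = 128 states.
Each crossing splits two ways (0=vertical, 1=horizontal). The state's weight is A^(#A-smoothings - #B-smoothings) * d^(loops - 1).
Tabulate the states by total A-exponent and number of loops L (A-exp: L × count):
  A^7: L=5 ×1
  A^5: L=4 ×7
  A^3: L=3 ×20, L=5 ×1
  A^1: L=2 ×28, L=4 ×7
  A^-1: L=1 ×16, L=3 ×19
  A^-3: L=2 ×19, L=4 ×2
  A^-5: L=1 ×3, L=3 ×4
  A^-7: L=2 ×1
Each group contributes A^e * Σ count * d^(L-1):
Powers of d = -A^2 - A^-2: d^2 = A^4 + 2 + A^-4; d^3 = -A^6 - 3*A^2 - 3*A^-2 - A^-6; d^4 = A^8 + 4*A^4 + 6 + 4*A^-4 + A^-8.
  A^7 * (d^4) = A^15 + 4*A^11 + 6*A^7 + 4*A^3 + A^-1
  A^5 * (7*d^3) = -7*A^11 - 21*A^7 - 21*A^3 - 7*A^-1
  A^3 * (20*d^2 + d^4) = A^11 + 24*A^7 + 46*A^3 + 24*A^-1 + A^-5
  A^1 * (28*d + 7*d^3) = -7*A^7 - 49*A^3 - 49*A^-1 - 7*A^-5
  A^-1 * (16 + 19*d^2) = 19*A^3 + 54*A^-1 + 19*A^-5
  A^-3 * (19*d + 2*d^3) = -2*A^3 - 25*A^-1 - 25*A^-5 - 2*A^-9
  A^-5 * (3 + 4*d^2) = 4*A^-1 + 11*A^-5 + 4*A^-9
  A^-7 * (d) = -A^-5 - A^-9
Summing the groups: <K> = A^15 - 2*A^11 + 2*A^7 - 3*A^3 + 2*A^-1 - 2*A^-5 + A^-9
Normalise by the writhe: (-A^3)^(-w) = (-A^3)^(-1) = -A^-3, so f(A) = -A^-3 * <K> = -A^12 + 2*A^8 - 2*A^4 + 3 - 2*A^-4 + 2*A^-8 - A^-12.
Substitute A = t^(-1/4), i.e. A^e → t^(-e/4): V(t) = -t^3 + 2*t^2 - 2*t + 3 - 2*t^-1 + 2*t^-2 - t^-3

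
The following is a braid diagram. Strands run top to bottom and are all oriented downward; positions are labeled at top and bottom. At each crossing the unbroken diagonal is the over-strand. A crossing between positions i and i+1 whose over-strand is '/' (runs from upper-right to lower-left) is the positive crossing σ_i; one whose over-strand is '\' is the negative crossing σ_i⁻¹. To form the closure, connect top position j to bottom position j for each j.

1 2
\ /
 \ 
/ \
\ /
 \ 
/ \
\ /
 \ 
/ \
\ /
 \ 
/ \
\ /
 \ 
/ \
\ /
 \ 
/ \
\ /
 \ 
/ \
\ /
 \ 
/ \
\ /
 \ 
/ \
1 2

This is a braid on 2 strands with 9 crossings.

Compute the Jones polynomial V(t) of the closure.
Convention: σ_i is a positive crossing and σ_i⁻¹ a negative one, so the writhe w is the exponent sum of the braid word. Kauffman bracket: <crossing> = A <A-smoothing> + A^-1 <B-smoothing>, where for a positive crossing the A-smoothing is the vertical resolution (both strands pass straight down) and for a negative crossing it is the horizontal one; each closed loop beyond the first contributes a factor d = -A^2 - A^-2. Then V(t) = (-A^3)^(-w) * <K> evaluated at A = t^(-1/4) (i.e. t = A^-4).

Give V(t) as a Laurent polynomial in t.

t^-4 + t^-6 - t^-7 + t^-8 - t^-9 + t^-10 - t^-11 + t^-12 - t^-13

Derivation:
Reading the diagram top to bottom ('/'-over between positions i,i+1 = s_i, '\'-over = s_i^-1): braid word = s1^-1 s1^-1 s1^-1 s1^-1 s1^-1 s1^-1 s1^-1 s1^-1 s1^-1.
Braid: s1^-1 s1^-1 s1^-1 s1^-1 s1^-1 s1^-1 s1^-1 s1^-1 s1^-1 on 2 strands, 9 crossings.
Writhe w = (#positive) - (#negative) = 0 - 9 = -9.
Computing the Kauffman bracket via state sum. There are 2^9 = 512 states.
For each crossing: s=0 is the vertical smoothing, s=1 horizontal. Crossing k contributes A^(sign_k * (1 - 2*s_k)); loop factor d = -A^2 - A^-2.
Tabulate the states by total A-exponent and number of loops L (A-exp: L × count):
  A^9: L=9 ×1
  A^7: L=8 ×9
  A^5: L=7 ×36
  A^3: L=6 ×84
  A^1: L=5 ×126
  A^-1: L=4 ×126
  A^-3: L=3 ×84
  A^-5: L=2 ×36
  A^-7: L=1 ×9
  A^-9: L=2 ×1
Each group contributes A^e * Σ count * d^(L-1):
Powers of d = -A^2 - A^-2: d^2 = A^4 + 2 + A^-4; d^3 = -A^6 - 3*A^2 - 3*A^-2 - A^-6; d^4 = A^8 + 4*A^4 + 6 + 4*A^-4 + A^-8; d^5 = -A^10 - 5*A^6 - 10*A^2 - 10*A^-2 - 5*A^-6 - A^-10; d^6 = A^12 + 6*A^8 + 15*A^4 + 20 + 15*A^-4 + 6*A^-8 + A^-12; d^7 = -A^14 - 7*A^10 - 21*A^6 - 35*A^2 - 35*A^-2 - 21*A^-6 - 7*A^-10 - A^-14; d^8 = A^16 + 8*A^12 + 28*A^8 + 56*A^4 + 70 + 56*A^-4 + 28*A^-8 + 8*A^-12 + A^-16.
  A^9 * (d^8) = A^25 + 8*A^21 + 28*A^17 + 56*A^13 + 70*A^9 + 56*A^5 + 28*A + 8*A^-3 + A^-7
  A^7 * (9*d^7) = -9*A^21 - 63*A^17 - 189*A^13 - 315*A^9 - 315*A^5 - 189*A - 63*A^-3 - 9*A^-7
  A^5 * (36*d^6) = 36*A^17 + 216*A^13 + 540*A^9 + 720*A^5 + 540*A + 216*A^-3 + 36*A^-7
  A^3 * (84*d^5) = -84*A^13 - 420*A^9 - 840*A^5 - 840*A - 420*A^-3 - 84*A^-7
  A^1 * (126*d^4) = 126*A^9 + 504*A^5 + 756*A + 504*A^-3 + 126*A^-7
  A^-1 * (126*d^3) = -126*A^5 - 378*A - 378*A^-3 - 126*A^-7
  A^-3 * (84*d^2) = 84*A + 168*A^-3 + 84*A^-7
  A^-5 * (36*d) = -36*A^-3 - 36*A^-7
  A^-7 * (9) = 9*A^-7
  A^-9 * (d) = -A^-7 - A^-11
Summing the groups: <K> = A^25 - A^21 + A^17 - A^13 + A^9 - A^5 + A - A^-3 - A^-11
Normalise by the writhe: (-A^3)^(-w) = (-A^3)^(9) = -A^27, so f(A) = -A^27 * <K> = -A^52 + A^48 - A^44 + A^40 - A^36 + A^32 - A^28 + A^24 + A^16.
Substitute A = t^(-1/4), i.e. A^e → t^(-e/4): V(t) = t^-4 + t^-6 - t^-7 + t^-8 - t^-9 + t^-10 - t^-11 + t^-12 - t^-13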